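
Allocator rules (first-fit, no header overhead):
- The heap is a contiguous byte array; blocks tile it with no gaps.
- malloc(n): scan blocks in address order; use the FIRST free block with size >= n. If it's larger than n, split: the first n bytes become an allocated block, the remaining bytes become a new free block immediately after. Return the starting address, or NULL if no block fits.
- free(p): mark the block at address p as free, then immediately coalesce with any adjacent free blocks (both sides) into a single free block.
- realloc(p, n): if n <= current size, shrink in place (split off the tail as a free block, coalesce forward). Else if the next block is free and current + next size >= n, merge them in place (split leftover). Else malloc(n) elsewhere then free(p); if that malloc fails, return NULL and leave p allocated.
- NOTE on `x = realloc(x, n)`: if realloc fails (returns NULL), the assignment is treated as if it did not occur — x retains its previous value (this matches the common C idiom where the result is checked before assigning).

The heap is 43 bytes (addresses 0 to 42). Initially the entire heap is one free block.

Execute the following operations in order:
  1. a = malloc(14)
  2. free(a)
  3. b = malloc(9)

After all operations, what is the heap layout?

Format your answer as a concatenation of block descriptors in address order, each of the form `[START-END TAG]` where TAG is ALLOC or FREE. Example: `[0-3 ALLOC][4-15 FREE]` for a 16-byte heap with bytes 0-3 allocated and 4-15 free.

Op 1: a = malloc(14) -> a = 0; heap: [0-13 ALLOC][14-42 FREE]
Op 2: free(a) -> (freed a); heap: [0-42 FREE]
Op 3: b = malloc(9) -> b = 0; heap: [0-8 ALLOC][9-42 FREE]

Answer: [0-8 ALLOC][9-42 FREE]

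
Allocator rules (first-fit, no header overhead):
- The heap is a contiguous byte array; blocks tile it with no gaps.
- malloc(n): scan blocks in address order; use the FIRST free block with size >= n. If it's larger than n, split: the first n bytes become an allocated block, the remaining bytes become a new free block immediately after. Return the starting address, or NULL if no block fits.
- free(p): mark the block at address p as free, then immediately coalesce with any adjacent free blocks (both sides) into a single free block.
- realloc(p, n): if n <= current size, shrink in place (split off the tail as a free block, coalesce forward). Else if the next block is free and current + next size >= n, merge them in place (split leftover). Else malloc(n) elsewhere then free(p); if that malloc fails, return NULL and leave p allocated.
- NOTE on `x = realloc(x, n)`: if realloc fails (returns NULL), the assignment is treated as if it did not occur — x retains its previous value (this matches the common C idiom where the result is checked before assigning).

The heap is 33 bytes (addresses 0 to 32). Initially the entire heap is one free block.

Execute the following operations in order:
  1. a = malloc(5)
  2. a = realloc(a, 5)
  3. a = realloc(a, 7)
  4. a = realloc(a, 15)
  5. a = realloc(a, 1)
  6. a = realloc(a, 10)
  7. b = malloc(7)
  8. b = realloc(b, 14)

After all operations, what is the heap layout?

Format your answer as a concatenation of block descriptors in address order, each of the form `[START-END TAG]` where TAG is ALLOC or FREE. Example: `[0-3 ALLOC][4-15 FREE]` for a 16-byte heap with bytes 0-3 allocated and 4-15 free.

Op 1: a = malloc(5) -> a = 0; heap: [0-4 ALLOC][5-32 FREE]
Op 2: a = realloc(a, 5) -> a = 0; heap: [0-4 ALLOC][5-32 FREE]
Op 3: a = realloc(a, 7) -> a = 0; heap: [0-6 ALLOC][7-32 FREE]
Op 4: a = realloc(a, 15) -> a = 0; heap: [0-14 ALLOC][15-32 FREE]
Op 5: a = realloc(a, 1) -> a = 0; heap: [0-0 ALLOC][1-32 FREE]
Op 6: a = realloc(a, 10) -> a = 0; heap: [0-9 ALLOC][10-32 FREE]
Op 7: b = malloc(7) -> b = 10; heap: [0-9 ALLOC][10-16 ALLOC][17-32 FREE]
Op 8: b = realloc(b, 14) -> b = 10; heap: [0-9 ALLOC][10-23 ALLOC][24-32 FREE]

Answer: [0-9 ALLOC][10-23 ALLOC][24-32 FREE]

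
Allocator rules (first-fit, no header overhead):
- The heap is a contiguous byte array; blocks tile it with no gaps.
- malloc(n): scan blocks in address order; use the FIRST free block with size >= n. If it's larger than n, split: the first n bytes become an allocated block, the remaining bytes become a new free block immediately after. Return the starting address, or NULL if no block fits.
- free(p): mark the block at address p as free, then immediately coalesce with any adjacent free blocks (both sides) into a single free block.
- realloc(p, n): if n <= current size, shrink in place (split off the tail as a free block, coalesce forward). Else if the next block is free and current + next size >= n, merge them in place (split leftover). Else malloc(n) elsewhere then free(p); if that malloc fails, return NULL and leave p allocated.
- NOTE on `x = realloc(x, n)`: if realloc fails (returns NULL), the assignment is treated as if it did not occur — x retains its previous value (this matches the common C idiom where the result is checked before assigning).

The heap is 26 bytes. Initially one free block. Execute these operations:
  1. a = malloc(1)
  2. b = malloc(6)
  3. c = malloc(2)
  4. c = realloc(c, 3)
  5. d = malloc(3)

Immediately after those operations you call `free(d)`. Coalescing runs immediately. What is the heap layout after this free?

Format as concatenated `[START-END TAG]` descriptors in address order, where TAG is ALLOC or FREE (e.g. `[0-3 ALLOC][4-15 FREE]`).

Answer: [0-0 ALLOC][1-6 ALLOC][7-9 ALLOC][10-25 FREE]

Derivation:
Op 1: a = malloc(1) -> a = 0; heap: [0-0 ALLOC][1-25 FREE]
Op 2: b = malloc(6) -> b = 1; heap: [0-0 ALLOC][1-6 ALLOC][7-25 FREE]
Op 3: c = malloc(2) -> c = 7; heap: [0-0 ALLOC][1-6 ALLOC][7-8 ALLOC][9-25 FREE]
Op 4: c = realloc(c, 3) -> c = 7; heap: [0-0 ALLOC][1-6 ALLOC][7-9 ALLOC][10-25 FREE]
Op 5: d = malloc(3) -> d = 10; heap: [0-0 ALLOC][1-6 ALLOC][7-9 ALLOC][10-12 ALLOC][13-25 FREE]
free(d): d = 10 -> block [10-12 ALLOC]; mark free, coalesce with adjacent free neighbors -> [0-0 ALLOC][1-6 ALLOC][7-9 ALLOC][10-25 FREE]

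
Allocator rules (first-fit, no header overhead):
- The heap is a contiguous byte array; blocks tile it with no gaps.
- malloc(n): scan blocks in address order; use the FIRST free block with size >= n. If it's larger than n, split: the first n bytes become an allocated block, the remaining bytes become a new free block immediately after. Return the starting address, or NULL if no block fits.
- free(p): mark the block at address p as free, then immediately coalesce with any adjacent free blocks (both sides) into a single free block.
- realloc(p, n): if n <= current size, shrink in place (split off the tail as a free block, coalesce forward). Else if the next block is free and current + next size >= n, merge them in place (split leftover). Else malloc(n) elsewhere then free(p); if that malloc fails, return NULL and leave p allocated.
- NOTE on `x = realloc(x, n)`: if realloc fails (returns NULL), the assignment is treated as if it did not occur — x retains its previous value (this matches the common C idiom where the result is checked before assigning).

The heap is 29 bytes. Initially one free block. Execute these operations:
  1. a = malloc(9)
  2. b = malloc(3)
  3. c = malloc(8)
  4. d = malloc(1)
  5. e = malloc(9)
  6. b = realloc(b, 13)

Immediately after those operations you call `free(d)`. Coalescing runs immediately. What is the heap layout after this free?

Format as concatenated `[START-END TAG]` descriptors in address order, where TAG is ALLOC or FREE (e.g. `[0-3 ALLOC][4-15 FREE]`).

Op 1: a = malloc(9) -> a = 0; heap: [0-8 ALLOC][9-28 FREE]
Op 2: b = malloc(3) -> b = 9; heap: [0-8 ALLOC][9-11 ALLOC][12-28 FREE]
Op 3: c = malloc(8) -> c = 12; heap: [0-8 ALLOC][9-11 ALLOC][12-19 ALLOC][20-28 FREE]
Op 4: d = malloc(1) -> d = 20; heap: [0-8 ALLOC][9-11 ALLOC][12-19 ALLOC][20-20 ALLOC][21-28 FREE]
Op 5: e = malloc(9) -> e = NULL; heap: [0-8 ALLOC][9-11 ALLOC][12-19 ALLOC][20-20 ALLOC][21-28 FREE]
Op 6: b = realloc(b, 13) -> NULL (b unchanged); heap: [0-8 ALLOC][9-11 ALLOC][12-19 ALLOC][20-20 ALLOC][21-28 FREE]
free(d): d = 20 -> block [20-20 ALLOC]; mark free, coalesce with adjacent free neighbors -> [0-8 ALLOC][9-11 ALLOC][12-19 ALLOC][20-28 FREE]

Answer: [0-8 ALLOC][9-11 ALLOC][12-19 ALLOC][20-28 FREE]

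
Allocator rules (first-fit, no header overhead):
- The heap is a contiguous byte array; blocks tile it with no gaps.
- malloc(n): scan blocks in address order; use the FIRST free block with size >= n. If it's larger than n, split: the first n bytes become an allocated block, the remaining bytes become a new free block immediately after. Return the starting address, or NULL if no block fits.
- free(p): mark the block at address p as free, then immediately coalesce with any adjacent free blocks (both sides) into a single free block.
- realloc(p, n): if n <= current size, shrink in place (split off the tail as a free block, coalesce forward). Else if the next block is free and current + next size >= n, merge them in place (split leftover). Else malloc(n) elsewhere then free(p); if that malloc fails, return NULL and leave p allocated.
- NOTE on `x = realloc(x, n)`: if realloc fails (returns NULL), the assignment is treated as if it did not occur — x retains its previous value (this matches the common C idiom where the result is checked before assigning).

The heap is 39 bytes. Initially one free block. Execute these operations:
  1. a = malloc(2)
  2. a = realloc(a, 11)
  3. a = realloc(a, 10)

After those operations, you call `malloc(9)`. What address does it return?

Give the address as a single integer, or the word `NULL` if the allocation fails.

Answer: 10

Derivation:
Op 1: a = malloc(2) -> a = 0; heap: [0-1 ALLOC][2-38 FREE]
Op 2: a = realloc(a, 11) -> a = 0; heap: [0-10 ALLOC][11-38 FREE]
Op 3: a = realloc(a, 10) -> a = 0; heap: [0-9 ALLOC][10-38 FREE]
malloc(9): first-fit scan over [0-9 ALLOC][10-38 FREE] -> 10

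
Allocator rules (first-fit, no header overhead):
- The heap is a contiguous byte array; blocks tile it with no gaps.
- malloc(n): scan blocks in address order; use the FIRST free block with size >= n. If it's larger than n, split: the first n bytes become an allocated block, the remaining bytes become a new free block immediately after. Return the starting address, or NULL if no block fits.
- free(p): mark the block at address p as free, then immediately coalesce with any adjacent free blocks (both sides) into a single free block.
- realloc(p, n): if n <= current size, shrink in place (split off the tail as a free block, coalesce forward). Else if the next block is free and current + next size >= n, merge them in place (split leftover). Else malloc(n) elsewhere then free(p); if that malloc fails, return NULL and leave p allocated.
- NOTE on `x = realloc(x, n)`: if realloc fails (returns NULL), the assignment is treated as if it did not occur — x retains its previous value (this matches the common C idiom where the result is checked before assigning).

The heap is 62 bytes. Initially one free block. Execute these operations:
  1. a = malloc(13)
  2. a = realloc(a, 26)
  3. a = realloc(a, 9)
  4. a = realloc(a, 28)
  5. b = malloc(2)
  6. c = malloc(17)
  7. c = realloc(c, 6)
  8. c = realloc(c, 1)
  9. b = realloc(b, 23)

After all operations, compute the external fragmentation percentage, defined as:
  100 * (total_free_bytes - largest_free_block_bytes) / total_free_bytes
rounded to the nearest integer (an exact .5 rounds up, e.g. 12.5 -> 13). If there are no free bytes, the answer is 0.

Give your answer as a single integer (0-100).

Answer: 20

Derivation:
Op 1: a = malloc(13) -> a = 0; heap: [0-12 ALLOC][13-61 FREE]
Op 2: a = realloc(a, 26) -> a = 0; heap: [0-25 ALLOC][26-61 FREE]
Op 3: a = realloc(a, 9) -> a = 0; heap: [0-8 ALLOC][9-61 FREE]
Op 4: a = realloc(a, 28) -> a = 0; heap: [0-27 ALLOC][28-61 FREE]
Op 5: b = malloc(2) -> b = 28; heap: [0-27 ALLOC][28-29 ALLOC][30-61 FREE]
Op 6: c = malloc(17) -> c = 30; heap: [0-27 ALLOC][28-29 ALLOC][30-46 ALLOC][47-61 FREE]
Op 7: c = realloc(c, 6) -> c = 30; heap: [0-27 ALLOC][28-29 ALLOC][30-35 ALLOC][36-61 FREE]
Op 8: c = realloc(c, 1) -> c = 30; heap: [0-27 ALLOC][28-29 ALLOC][30-30 ALLOC][31-61 FREE]
Op 9: b = realloc(b, 23) -> b = 31; heap: [0-27 ALLOC][28-29 FREE][30-30 ALLOC][31-53 ALLOC][54-61 FREE]
Free blocks: [2 8] total_free=10 largest=8 -> 100*(10-8)/10 = 200/10 = 20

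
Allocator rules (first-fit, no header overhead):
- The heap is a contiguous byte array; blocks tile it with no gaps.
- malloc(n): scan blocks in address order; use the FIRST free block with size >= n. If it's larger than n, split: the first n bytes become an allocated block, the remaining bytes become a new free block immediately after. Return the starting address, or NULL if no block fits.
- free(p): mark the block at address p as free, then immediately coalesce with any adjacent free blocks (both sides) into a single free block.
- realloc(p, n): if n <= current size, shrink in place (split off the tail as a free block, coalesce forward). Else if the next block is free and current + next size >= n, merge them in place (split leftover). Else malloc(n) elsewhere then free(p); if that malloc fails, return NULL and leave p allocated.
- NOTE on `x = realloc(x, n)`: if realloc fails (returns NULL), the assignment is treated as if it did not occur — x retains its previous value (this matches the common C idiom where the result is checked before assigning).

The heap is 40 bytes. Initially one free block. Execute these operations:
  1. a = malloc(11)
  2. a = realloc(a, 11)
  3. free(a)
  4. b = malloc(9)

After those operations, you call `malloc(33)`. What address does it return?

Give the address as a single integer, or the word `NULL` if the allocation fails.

Answer: NULL

Derivation:
Op 1: a = malloc(11) -> a = 0; heap: [0-10 ALLOC][11-39 FREE]
Op 2: a = realloc(a, 11) -> a = 0; heap: [0-10 ALLOC][11-39 FREE]
Op 3: free(a) -> (freed a); heap: [0-39 FREE]
Op 4: b = malloc(9) -> b = 0; heap: [0-8 ALLOC][9-39 FREE]
malloc(33): first-fit scan over [0-8 ALLOC][9-39 FREE] -> NULL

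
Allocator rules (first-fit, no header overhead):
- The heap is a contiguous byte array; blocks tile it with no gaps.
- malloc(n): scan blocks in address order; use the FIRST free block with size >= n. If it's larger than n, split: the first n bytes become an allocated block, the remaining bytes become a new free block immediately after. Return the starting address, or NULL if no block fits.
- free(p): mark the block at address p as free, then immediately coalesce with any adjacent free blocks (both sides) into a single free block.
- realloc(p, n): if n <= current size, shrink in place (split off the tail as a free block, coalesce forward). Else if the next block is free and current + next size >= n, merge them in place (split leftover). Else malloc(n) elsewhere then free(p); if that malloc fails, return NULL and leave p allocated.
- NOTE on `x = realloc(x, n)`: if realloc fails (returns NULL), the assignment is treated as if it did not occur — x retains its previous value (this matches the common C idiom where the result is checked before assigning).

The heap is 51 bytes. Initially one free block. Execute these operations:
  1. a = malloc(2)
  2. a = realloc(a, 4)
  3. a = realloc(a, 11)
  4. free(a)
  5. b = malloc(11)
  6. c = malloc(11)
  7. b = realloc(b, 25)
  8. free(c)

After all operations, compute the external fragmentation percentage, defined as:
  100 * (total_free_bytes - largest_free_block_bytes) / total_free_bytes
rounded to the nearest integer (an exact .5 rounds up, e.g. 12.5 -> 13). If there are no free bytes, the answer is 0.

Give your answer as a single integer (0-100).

Op 1: a = malloc(2) -> a = 0; heap: [0-1 ALLOC][2-50 FREE]
Op 2: a = realloc(a, 4) -> a = 0; heap: [0-3 ALLOC][4-50 FREE]
Op 3: a = realloc(a, 11) -> a = 0; heap: [0-10 ALLOC][11-50 FREE]
Op 4: free(a) -> (freed a); heap: [0-50 FREE]
Op 5: b = malloc(11) -> b = 0; heap: [0-10 ALLOC][11-50 FREE]
Op 6: c = malloc(11) -> c = 11; heap: [0-10 ALLOC][11-21 ALLOC][22-50 FREE]
Op 7: b = realloc(b, 25) -> b = 22; heap: [0-10 FREE][11-21 ALLOC][22-46 ALLOC][47-50 FREE]
Op 8: free(c) -> (freed c); heap: [0-21 FREE][22-46 ALLOC][47-50 FREE]
Free blocks: [22 4] total_free=26 largest=22 -> 100*(26-22)/26 = 400/26 ≈ 15.385 -> rounds to 15

Answer: 15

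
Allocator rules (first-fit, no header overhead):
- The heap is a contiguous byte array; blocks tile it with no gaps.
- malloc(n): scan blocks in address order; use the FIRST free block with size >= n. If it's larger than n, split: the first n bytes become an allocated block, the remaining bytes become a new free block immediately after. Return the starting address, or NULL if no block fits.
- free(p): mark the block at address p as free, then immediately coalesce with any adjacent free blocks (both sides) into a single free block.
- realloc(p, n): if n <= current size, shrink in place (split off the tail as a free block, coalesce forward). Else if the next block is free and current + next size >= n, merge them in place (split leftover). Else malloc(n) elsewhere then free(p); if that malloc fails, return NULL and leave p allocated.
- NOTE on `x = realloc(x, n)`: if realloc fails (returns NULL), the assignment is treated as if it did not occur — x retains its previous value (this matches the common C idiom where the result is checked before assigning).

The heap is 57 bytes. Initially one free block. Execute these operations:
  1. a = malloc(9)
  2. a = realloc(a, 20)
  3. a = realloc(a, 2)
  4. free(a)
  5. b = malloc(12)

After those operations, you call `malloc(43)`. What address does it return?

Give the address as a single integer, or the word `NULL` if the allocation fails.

Answer: 12

Derivation:
Op 1: a = malloc(9) -> a = 0; heap: [0-8 ALLOC][9-56 FREE]
Op 2: a = realloc(a, 20) -> a = 0; heap: [0-19 ALLOC][20-56 FREE]
Op 3: a = realloc(a, 2) -> a = 0; heap: [0-1 ALLOC][2-56 FREE]
Op 4: free(a) -> (freed a); heap: [0-56 FREE]
Op 5: b = malloc(12) -> b = 0; heap: [0-11 ALLOC][12-56 FREE]
malloc(43): first-fit scan over [0-11 ALLOC][12-56 FREE] -> 12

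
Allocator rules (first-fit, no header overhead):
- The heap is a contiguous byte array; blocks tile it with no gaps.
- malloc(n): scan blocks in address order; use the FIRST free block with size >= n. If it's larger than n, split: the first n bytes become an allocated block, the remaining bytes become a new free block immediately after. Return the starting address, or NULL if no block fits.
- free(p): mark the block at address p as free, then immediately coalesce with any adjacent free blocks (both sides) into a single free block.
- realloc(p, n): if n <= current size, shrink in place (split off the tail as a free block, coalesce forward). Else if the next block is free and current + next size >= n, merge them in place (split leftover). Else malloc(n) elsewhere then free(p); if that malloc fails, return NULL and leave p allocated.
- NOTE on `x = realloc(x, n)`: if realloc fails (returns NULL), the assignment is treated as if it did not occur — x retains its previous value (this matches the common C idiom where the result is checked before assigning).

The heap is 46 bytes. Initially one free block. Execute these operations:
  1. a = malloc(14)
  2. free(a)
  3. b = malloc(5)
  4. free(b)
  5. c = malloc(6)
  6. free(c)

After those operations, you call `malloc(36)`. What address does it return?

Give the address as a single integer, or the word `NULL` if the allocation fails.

Answer: 0

Derivation:
Op 1: a = malloc(14) -> a = 0; heap: [0-13 ALLOC][14-45 FREE]
Op 2: free(a) -> (freed a); heap: [0-45 FREE]
Op 3: b = malloc(5) -> b = 0; heap: [0-4 ALLOC][5-45 FREE]
Op 4: free(b) -> (freed b); heap: [0-45 FREE]
Op 5: c = malloc(6) -> c = 0; heap: [0-5 ALLOC][6-45 FREE]
Op 6: free(c) -> (freed c); heap: [0-45 FREE]
malloc(36): first-fit scan over [0-45 FREE] -> 0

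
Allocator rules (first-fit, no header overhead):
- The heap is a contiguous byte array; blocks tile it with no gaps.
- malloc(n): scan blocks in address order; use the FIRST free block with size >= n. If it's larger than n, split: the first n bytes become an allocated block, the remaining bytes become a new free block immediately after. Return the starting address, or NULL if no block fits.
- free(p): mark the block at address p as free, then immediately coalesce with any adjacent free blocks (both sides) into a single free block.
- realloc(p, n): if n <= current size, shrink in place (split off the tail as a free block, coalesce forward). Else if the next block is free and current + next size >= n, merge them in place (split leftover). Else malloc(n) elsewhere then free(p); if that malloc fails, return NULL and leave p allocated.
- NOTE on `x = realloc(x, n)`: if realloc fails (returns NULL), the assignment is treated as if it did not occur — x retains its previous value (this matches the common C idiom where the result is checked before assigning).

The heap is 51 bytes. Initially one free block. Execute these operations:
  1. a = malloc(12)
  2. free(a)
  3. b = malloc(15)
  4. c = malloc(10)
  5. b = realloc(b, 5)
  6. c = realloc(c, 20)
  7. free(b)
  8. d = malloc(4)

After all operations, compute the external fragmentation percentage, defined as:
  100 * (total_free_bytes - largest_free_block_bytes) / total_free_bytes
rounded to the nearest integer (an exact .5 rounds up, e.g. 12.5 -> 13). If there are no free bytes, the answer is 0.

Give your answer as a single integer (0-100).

Op 1: a = malloc(12) -> a = 0; heap: [0-11 ALLOC][12-50 FREE]
Op 2: free(a) -> (freed a); heap: [0-50 FREE]
Op 3: b = malloc(15) -> b = 0; heap: [0-14 ALLOC][15-50 FREE]
Op 4: c = malloc(10) -> c = 15; heap: [0-14 ALLOC][15-24 ALLOC][25-50 FREE]
Op 5: b = realloc(b, 5) -> b = 0; heap: [0-4 ALLOC][5-14 FREE][15-24 ALLOC][25-50 FREE]
Op 6: c = realloc(c, 20) -> c = 15; heap: [0-4 ALLOC][5-14 FREE][15-34 ALLOC][35-50 FREE]
Op 7: free(b) -> (freed b); heap: [0-14 FREE][15-34 ALLOC][35-50 FREE]
Op 8: d = malloc(4) -> d = 0; heap: [0-3 ALLOC][4-14 FREE][15-34 ALLOC][35-50 FREE]
Free blocks: [11 16] total_free=27 largest=16 -> 100*(27-16)/27 = 1100/27 ≈ 40.741 -> rounds to 41

Answer: 41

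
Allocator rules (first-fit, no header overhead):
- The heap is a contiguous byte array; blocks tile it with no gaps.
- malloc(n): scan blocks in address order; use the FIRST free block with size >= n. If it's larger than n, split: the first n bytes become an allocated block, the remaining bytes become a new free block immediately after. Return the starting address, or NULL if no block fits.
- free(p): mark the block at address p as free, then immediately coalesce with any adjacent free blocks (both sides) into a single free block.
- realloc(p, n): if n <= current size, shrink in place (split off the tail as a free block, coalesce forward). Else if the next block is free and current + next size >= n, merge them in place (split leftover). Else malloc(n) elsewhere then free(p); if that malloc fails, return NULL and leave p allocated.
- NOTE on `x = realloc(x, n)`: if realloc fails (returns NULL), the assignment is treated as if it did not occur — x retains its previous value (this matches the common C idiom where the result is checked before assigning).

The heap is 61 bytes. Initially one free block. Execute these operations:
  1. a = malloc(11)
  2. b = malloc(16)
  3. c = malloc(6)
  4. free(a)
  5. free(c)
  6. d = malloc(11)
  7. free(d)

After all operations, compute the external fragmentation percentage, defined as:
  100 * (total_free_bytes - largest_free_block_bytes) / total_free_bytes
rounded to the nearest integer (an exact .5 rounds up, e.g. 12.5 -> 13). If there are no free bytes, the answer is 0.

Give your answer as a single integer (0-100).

Answer: 24

Derivation:
Op 1: a = malloc(11) -> a = 0; heap: [0-10 ALLOC][11-60 FREE]
Op 2: b = malloc(16) -> b = 11; heap: [0-10 ALLOC][11-26 ALLOC][27-60 FREE]
Op 3: c = malloc(6) -> c = 27; heap: [0-10 ALLOC][11-26 ALLOC][27-32 ALLOC][33-60 FREE]
Op 4: free(a) -> (freed a); heap: [0-10 FREE][11-26 ALLOC][27-32 ALLOC][33-60 FREE]
Op 5: free(c) -> (freed c); heap: [0-10 FREE][11-26 ALLOC][27-60 FREE]
Op 6: d = malloc(11) -> d = 0; heap: [0-10 ALLOC][11-26 ALLOC][27-60 FREE]
Op 7: free(d) -> (freed d); heap: [0-10 FREE][11-26 ALLOC][27-60 FREE]
Free blocks: [11 34] total_free=45 largest=34 -> 100*(45-34)/45 = 1100/45 ≈ 24.444 -> rounds to 24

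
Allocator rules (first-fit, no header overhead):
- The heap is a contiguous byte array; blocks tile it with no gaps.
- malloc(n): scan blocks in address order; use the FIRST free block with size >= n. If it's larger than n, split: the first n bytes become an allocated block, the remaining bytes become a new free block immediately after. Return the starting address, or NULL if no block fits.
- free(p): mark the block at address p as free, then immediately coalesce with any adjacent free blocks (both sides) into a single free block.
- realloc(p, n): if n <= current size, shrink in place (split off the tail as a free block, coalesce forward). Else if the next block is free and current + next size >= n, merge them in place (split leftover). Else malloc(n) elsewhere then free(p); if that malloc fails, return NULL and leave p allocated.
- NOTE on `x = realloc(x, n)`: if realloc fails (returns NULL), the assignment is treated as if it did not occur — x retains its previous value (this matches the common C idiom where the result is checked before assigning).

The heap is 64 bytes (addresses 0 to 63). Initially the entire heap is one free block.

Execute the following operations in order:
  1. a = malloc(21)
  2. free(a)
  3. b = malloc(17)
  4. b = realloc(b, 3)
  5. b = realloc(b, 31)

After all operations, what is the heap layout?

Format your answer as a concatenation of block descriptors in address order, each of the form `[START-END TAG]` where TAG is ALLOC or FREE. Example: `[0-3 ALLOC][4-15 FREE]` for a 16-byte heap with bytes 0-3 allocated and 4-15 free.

Answer: [0-30 ALLOC][31-63 FREE]

Derivation:
Op 1: a = malloc(21) -> a = 0; heap: [0-20 ALLOC][21-63 FREE]
Op 2: free(a) -> (freed a); heap: [0-63 FREE]
Op 3: b = malloc(17) -> b = 0; heap: [0-16 ALLOC][17-63 FREE]
Op 4: b = realloc(b, 3) -> b = 0; heap: [0-2 ALLOC][3-63 FREE]
Op 5: b = realloc(b, 31) -> b = 0; heap: [0-30 ALLOC][31-63 FREE]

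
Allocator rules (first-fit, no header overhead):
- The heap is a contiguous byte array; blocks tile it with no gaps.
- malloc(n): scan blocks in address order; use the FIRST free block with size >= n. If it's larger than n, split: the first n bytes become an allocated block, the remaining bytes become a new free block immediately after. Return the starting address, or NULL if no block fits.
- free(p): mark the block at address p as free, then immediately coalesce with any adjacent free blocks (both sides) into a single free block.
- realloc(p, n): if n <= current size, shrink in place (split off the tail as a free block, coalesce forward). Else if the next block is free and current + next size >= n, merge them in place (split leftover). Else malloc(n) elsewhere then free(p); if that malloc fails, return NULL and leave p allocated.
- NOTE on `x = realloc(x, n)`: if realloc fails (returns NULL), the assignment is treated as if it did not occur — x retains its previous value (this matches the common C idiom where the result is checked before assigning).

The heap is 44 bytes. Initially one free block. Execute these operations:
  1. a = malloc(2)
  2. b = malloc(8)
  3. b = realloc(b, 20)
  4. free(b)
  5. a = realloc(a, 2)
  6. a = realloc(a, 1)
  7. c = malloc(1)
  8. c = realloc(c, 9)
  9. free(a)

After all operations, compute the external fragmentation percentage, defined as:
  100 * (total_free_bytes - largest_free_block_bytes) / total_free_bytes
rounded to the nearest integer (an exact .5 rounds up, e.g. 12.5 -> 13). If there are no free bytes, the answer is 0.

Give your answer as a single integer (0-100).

Op 1: a = malloc(2) -> a = 0; heap: [0-1 ALLOC][2-43 FREE]
Op 2: b = malloc(8) -> b = 2; heap: [0-1 ALLOC][2-9 ALLOC][10-43 FREE]
Op 3: b = realloc(b, 20) -> b = 2; heap: [0-1 ALLOC][2-21 ALLOC][22-43 FREE]
Op 4: free(b) -> (freed b); heap: [0-1 ALLOC][2-43 FREE]
Op 5: a = realloc(a, 2) -> a = 0; heap: [0-1 ALLOC][2-43 FREE]
Op 6: a = realloc(a, 1) -> a = 0; heap: [0-0 ALLOC][1-43 FREE]
Op 7: c = malloc(1) -> c = 1; heap: [0-0 ALLOC][1-1 ALLOC][2-43 FREE]
Op 8: c = realloc(c, 9) -> c = 1; heap: [0-0 ALLOC][1-9 ALLOC][10-43 FREE]
Op 9: free(a) -> (freed a); heap: [0-0 FREE][1-9 ALLOC][10-43 FREE]
Free blocks: [1 34] total_free=35 largest=34 -> 100*(35-34)/35 = 100/35 ≈ 2.857 -> rounds to 3

Answer: 3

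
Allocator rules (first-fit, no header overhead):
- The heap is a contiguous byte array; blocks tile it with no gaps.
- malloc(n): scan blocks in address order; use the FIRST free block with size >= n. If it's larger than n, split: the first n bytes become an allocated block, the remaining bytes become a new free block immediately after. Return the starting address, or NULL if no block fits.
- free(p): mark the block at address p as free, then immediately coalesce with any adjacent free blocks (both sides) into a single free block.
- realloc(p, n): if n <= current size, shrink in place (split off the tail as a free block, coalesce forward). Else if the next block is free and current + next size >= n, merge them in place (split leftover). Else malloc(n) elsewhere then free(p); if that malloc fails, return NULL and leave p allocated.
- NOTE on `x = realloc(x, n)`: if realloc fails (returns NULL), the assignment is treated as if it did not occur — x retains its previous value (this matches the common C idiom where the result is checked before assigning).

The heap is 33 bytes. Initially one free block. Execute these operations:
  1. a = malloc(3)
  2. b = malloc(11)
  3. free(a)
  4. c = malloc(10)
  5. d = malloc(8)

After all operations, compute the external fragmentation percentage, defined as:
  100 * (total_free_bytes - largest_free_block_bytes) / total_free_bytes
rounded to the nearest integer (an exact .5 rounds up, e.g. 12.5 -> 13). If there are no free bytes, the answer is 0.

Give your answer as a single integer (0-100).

Answer: 25

Derivation:
Op 1: a = malloc(3) -> a = 0; heap: [0-2 ALLOC][3-32 FREE]
Op 2: b = malloc(11) -> b = 3; heap: [0-2 ALLOC][3-13 ALLOC][14-32 FREE]
Op 3: free(a) -> (freed a); heap: [0-2 FREE][3-13 ALLOC][14-32 FREE]
Op 4: c = malloc(10) -> c = 14; heap: [0-2 FREE][3-13 ALLOC][14-23 ALLOC][24-32 FREE]
Op 5: d = malloc(8) -> d = 24; heap: [0-2 FREE][3-13 ALLOC][14-23 ALLOC][24-31 ALLOC][32-32 FREE]
Free blocks: [3 1] total_free=4 largest=3 -> 100*(4-3)/4 = 100/4 = 25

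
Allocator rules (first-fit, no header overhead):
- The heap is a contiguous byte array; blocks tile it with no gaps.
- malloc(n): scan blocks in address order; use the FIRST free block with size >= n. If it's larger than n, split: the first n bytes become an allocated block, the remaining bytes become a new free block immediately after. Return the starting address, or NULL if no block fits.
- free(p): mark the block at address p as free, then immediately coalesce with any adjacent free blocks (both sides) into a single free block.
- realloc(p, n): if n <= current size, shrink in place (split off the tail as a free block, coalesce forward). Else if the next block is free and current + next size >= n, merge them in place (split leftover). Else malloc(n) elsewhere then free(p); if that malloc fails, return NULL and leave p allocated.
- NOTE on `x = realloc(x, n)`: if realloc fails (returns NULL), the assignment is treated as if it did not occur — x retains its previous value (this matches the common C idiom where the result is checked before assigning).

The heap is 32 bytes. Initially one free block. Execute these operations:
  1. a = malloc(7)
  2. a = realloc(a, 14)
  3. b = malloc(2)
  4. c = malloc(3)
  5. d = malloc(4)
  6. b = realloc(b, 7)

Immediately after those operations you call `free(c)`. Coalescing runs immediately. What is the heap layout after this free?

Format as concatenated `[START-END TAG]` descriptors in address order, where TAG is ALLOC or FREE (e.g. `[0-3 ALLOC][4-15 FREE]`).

Answer: [0-13 ALLOC][14-18 FREE][19-22 ALLOC][23-29 ALLOC][30-31 FREE]

Derivation:
Op 1: a = malloc(7) -> a = 0; heap: [0-6 ALLOC][7-31 FREE]
Op 2: a = realloc(a, 14) -> a = 0; heap: [0-13 ALLOC][14-31 FREE]
Op 3: b = malloc(2) -> b = 14; heap: [0-13 ALLOC][14-15 ALLOC][16-31 FREE]
Op 4: c = malloc(3) -> c = 16; heap: [0-13 ALLOC][14-15 ALLOC][16-18 ALLOC][19-31 FREE]
Op 5: d = malloc(4) -> d = 19; heap: [0-13 ALLOC][14-15 ALLOC][16-18 ALLOC][19-22 ALLOC][23-31 FREE]
Op 6: b = realloc(b, 7) -> b = 23; heap: [0-13 ALLOC][14-15 FREE][16-18 ALLOC][19-22 ALLOC][23-29 ALLOC][30-31 FREE]
free(c): c = 16 -> block [16-18 ALLOC]; mark free, coalesce with adjacent free neighbors -> [0-13 ALLOC][14-18 FREE][19-22 ALLOC][23-29 ALLOC][30-31 FREE]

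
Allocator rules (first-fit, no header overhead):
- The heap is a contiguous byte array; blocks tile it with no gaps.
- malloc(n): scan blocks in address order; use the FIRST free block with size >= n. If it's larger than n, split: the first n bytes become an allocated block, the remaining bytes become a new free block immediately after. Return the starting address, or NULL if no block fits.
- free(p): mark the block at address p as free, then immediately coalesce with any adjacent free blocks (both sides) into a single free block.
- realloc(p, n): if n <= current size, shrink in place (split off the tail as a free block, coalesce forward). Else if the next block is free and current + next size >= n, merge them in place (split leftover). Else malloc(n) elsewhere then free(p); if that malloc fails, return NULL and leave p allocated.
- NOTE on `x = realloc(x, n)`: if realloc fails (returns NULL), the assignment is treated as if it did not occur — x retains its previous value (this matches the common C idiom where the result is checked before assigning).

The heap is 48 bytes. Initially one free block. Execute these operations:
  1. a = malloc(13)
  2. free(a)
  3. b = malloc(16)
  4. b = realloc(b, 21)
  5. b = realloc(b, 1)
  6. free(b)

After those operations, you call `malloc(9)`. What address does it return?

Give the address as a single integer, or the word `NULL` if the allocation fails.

Op 1: a = malloc(13) -> a = 0; heap: [0-12 ALLOC][13-47 FREE]
Op 2: free(a) -> (freed a); heap: [0-47 FREE]
Op 3: b = malloc(16) -> b = 0; heap: [0-15 ALLOC][16-47 FREE]
Op 4: b = realloc(b, 21) -> b = 0; heap: [0-20 ALLOC][21-47 FREE]
Op 5: b = realloc(b, 1) -> b = 0; heap: [0-0 ALLOC][1-47 FREE]
Op 6: free(b) -> (freed b); heap: [0-47 FREE]
malloc(9): first-fit scan over [0-47 FREE] -> 0

Answer: 0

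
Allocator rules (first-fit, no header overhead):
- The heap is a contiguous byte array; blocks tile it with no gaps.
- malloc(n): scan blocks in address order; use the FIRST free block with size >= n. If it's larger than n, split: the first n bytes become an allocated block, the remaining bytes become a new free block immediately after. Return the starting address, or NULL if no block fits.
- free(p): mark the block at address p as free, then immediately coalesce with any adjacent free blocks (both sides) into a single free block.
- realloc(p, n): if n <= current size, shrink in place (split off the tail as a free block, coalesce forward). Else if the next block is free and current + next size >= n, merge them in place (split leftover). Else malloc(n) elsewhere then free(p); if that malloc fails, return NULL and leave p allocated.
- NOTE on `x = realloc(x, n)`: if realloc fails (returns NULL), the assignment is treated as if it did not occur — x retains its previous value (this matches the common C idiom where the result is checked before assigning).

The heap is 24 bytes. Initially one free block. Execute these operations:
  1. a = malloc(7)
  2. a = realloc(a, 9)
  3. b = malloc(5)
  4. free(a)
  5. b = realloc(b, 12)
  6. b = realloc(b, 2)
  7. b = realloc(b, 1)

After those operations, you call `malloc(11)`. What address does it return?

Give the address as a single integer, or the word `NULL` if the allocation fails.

Answer: 10

Derivation:
Op 1: a = malloc(7) -> a = 0; heap: [0-6 ALLOC][7-23 FREE]
Op 2: a = realloc(a, 9) -> a = 0; heap: [0-8 ALLOC][9-23 FREE]
Op 3: b = malloc(5) -> b = 9; heap: [0-8 ALLOC][9-13 ALLOC][14-23 FREE]
Op 4: free(a) -> (freed a); heap: [0-8 FREE][9-13 ALLOC][14-23 FREE]
Op 5: b = realloc(b, 12) -> b = 9; heap: [0-8 FREE][9-20 ALLOC][21-23 FREE]
Op 6: b = realloc(b, 2) -> b = 9; heap: [0-8 FREE][9-10 ALLOC][11-23 FREE]
Op 7: b = realloc(b, 1) -> b = 9; heap: [0-8 FREE][9-9 ALLOC][10-23 FREE]
malloc(11): first-fit scan over [0-8 FREE][9-9 ALLOC][10-23 FREE] -> 10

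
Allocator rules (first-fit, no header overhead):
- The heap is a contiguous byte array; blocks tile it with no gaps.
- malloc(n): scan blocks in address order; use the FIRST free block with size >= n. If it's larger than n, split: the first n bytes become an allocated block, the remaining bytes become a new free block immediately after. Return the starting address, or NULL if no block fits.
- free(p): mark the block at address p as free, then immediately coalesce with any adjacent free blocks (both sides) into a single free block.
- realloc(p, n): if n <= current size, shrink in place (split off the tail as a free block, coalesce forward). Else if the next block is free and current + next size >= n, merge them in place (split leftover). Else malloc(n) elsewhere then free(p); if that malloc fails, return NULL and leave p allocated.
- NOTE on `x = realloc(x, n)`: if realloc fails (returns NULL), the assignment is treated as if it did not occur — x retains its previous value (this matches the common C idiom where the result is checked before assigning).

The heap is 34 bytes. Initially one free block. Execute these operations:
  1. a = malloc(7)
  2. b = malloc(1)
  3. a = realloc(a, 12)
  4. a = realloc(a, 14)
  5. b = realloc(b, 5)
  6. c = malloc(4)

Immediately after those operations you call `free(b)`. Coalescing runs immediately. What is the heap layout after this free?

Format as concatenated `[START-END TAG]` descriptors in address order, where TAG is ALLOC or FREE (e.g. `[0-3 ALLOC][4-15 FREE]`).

Op 1: a = malloc(7) -> a = 0; heap: [0-6 ALLOC][7-33 FREE]
Op 2: b = malloc(1) -> b = 7; heap: [0-6 ALLOC][7-7 ALLOC][8-33 FREE]
Op 3: a = realloc(a, 12) -> a = 8; heap: [0-6 FREE][7-7 ALLOC][8-19 ALLOC][20-33 FREE]
Op 4: a = realloc(a, 14) -> a = 8; heap: [0-6 FREE][7-7 ALLOC][8-21 ALLOC][22-33 FREE]
Op 5: b = realloc(b, 5) -> b = 0; heap: [0-4 ALLOC][5-7 FREE][8-21 ALLOC][22-33 FREE]
Op 6: c = malloc(4) -> c = 22; heap: [0-4 ALLOC][5-7 FREE][8-21 ALLOC][22-25 ALLOC][26-33 FREE]
free(b): b = 0 -> block [0-4 ALLOC]; mark free, coalesce with adjacent free neighbors -> [0-7 FREE][8-21 ALLOC][22-25 ALLOC][26-33 FREE]

Answer: [0-7 FREE][8-21 ALLOC][22-25 ALLOC][26-33 FREE]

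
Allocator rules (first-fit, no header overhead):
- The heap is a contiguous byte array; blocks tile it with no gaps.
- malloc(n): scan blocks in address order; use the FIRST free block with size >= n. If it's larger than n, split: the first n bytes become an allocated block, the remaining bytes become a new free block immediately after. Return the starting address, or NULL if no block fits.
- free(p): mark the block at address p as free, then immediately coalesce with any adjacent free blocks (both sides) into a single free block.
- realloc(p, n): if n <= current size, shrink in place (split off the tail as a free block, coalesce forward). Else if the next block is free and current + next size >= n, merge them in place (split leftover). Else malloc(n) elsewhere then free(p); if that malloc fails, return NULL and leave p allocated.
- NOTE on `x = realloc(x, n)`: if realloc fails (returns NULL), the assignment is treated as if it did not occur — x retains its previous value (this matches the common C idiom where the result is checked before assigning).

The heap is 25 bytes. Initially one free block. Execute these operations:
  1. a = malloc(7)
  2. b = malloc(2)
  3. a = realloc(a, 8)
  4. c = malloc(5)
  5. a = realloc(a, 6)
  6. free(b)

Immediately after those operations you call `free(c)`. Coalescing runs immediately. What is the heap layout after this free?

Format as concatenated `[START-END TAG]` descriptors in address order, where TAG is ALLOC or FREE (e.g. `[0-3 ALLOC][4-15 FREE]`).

Op 1: a = malloc(7) -> a = 0; heap: [0-6 ALLOC][7-24 FREE]
Op 2: b = malloc(2) -> b = 7; heap: [0-6 ALLOC][7-8 ALLOC][9-24 FREE]
Op 3: a = realloc(a, 8) -> a = 9; heap: [0-6 FREE][7-8 ALLOC][9-16 ALLOC][17-24 FREE]
Op 4: c = malloc(5) -> c = 0; heap: [0-4 ALLOC][5-6 FREE][7-8 ALLOC][9-16 ALLOC][17-24 FREE]
Op 5: a = realloc(a, 6) -> a = 9; heap: [0-4 ALLOC][5-6 FREE][7-8 ALLOC][9-14 ALLOC][15-24 FREE]
Op 6: free(b) -> (freed b); heap: [0-4 ALLOC][5-8 FREE][9-14 ALLOC][15-24 FREE]
free(c): c = 0 -> block [0-4 ALLOC]; mark free, coalesce with adjacent free neighbors -> [0-8 FREE][9-14 ALLOC][15-24 FREE]

Answer: [0-8 FREE][9-14 ALLOC][15-24 FREE]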